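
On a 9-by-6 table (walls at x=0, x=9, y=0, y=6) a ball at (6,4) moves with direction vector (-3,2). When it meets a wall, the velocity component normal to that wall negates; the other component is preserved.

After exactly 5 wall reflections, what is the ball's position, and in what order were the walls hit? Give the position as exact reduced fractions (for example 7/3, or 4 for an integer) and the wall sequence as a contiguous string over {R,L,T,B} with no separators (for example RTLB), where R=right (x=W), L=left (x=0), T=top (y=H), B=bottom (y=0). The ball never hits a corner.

Final position: (3,6)
Wall sequence: TLBRT

1. t=1 → T at (3,6); v=(-3,-2)
2. t=1 → L at (0,4); v=(3,-2)
3. t=2 → B at (6,0); v=(3,2)
4. t=1 → R at (9,2); v=(-3,2)
5. t=2 → T at (3,6); v=(-3,-2)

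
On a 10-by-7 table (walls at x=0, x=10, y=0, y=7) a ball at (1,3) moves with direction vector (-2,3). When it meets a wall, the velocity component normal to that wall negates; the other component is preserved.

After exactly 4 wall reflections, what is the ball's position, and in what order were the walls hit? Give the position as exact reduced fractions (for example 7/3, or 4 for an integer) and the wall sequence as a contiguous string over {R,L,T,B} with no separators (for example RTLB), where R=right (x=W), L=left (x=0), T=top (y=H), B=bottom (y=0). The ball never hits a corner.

1. t=1/2 → L at (0,9/2); v=(2,3)
2. t=5/6 → T at (5/3,7); v=(2,-3)
3. t=7/3 → B at (19/3,0); v=(2,3)
4. t=11/6 → R at (10,11/2); v=(-2,3)

Final position: (10,11/2)
Wall sequence: LTBR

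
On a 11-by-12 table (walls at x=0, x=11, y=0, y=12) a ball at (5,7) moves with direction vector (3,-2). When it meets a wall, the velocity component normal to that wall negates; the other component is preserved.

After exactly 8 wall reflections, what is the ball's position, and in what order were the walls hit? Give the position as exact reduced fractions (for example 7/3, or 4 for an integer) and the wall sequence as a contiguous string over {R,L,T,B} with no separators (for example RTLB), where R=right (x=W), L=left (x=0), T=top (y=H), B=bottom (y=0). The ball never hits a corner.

Final position: (11,7/3)
Wall sequence: RBLRTLBR

1. t=2 → R at (11,3); v=(-3,-2)
2. t=3/2 → B at (13/2,0); v=(-3,2)
3. t=13/6 → L at (0,13/3); v=(3,2)
4. t=11/3 → R at (11,35/3); v=(-3,2)
5. t=1/6 → T at (21/2,12); v=(-3,-2)
6. t=7/2 → L at (0,5); v=(3,-2)
7. t=5/2 → B at (15/2,0); v=(3,2)
8. t=7/6 → R at (11,7/3); v=(-3,2)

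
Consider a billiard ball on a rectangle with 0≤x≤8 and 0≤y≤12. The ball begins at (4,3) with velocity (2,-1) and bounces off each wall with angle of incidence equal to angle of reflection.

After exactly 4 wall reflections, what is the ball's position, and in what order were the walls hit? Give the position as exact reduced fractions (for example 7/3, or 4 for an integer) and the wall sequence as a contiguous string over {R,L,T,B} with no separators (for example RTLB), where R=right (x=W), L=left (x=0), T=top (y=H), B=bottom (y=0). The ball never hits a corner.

Final position: (8,7)
Wall sequence: RBLR

1. t=2 → R at (8,1); v=(-2,-1)
2. t=1 → B at (6,0); v=(-2,1)
3. t=3 → L at (0,3); v=(2,1)
4. t=4 → R at (8,7); v=(-2,1)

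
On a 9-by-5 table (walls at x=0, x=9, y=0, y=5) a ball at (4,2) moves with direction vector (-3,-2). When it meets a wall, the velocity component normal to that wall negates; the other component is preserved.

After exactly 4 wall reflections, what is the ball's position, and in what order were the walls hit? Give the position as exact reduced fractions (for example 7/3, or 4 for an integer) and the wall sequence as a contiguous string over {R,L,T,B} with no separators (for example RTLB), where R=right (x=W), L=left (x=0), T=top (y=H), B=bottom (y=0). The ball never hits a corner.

1. t=1 → B at (1,0); v=(-3,2)
2. t=1/3 → L at (0,2/3); v=(3,2)
3. t=13/6 → T at (13/2,5); v=(3,-2)
4. t=5/6 → R at (9,10/3); v=(-3,-2)

Final position: (9,10/3)
Wall sequence: BLTR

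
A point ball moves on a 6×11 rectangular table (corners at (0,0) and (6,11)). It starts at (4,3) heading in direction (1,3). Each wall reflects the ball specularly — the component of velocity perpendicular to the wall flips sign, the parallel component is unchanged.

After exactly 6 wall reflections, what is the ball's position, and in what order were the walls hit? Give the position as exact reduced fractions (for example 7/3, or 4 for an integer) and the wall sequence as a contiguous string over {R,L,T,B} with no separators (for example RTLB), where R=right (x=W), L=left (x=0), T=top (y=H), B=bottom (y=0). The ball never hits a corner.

Final position: (17/3,0)
Wall sequence: RTBLTB

1. t=2 → R at (6,9); v=(-1,3)
2. t=2/3 → T at (16/3,11); v=(-1,-3)
3. t=11/3 → B at (5/3,0); v=(-1,3)
4. t=5/3 → L at (0,5); v=(1,3)
5. t=2 → T at (2,11); v=(1,-3)
6. t=11/3 → B at (17/3,0); v=(1,3)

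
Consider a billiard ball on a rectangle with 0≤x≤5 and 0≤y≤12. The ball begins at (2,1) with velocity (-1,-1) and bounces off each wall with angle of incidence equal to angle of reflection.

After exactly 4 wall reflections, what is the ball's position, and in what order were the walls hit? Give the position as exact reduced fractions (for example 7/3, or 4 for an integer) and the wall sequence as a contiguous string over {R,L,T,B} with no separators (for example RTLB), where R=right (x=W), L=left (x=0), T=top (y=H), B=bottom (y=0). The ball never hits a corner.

Final position: (0,11)
Wall sequence: BLRL

1. t=1 → B at (1,0); v=(-1,1)
2. t=1 → L at (0,1); v=(1,1)
3. t=5 → R at (5,6); v=(-1,1)
4. t=5 → L at (0,11); v=(1,1)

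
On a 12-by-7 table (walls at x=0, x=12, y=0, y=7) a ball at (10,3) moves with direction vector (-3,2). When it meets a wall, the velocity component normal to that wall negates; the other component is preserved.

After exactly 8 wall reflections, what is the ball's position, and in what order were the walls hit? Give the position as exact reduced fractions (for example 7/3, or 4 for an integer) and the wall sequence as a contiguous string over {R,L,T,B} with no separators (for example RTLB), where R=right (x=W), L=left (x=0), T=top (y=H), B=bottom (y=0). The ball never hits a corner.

Final position: (12,17/3)
Wall sequence: TLBRTLBR

1. t=2 → T at (4,7); v=(-3,-2)
2. t=4/3 → L at (0,13/3); v=(3,-2)
3. t=13/6 → B at (13/2,0); v=(3,2)
4. t=11/6 → R at (12,11/3); v=(-3,2)
5. t=5/3 → T at (7,7); v=(-3,-2)
6. t=7/3 → L at (0,7/3); v=(3,-2)
7. t=7/6 → B at (7/2,0); v=(3,2)
8. t=17/6 → R at (12,17/3); v=(-3,2)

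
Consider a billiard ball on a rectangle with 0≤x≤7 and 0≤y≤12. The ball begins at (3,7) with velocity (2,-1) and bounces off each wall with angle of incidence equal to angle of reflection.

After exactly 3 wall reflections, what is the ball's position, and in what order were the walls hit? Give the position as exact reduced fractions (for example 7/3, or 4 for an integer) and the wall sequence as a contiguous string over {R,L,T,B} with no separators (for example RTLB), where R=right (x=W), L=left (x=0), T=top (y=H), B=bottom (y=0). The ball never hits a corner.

1. t=2 → R at (7,5); v=(-2,-1)
2. t=7/2 → L at (0,3/2); v=(2,-1)
3. t=3/2 → B at (3,0); v=(2,1)

Final position: (3,0)
Wall sequence: RLB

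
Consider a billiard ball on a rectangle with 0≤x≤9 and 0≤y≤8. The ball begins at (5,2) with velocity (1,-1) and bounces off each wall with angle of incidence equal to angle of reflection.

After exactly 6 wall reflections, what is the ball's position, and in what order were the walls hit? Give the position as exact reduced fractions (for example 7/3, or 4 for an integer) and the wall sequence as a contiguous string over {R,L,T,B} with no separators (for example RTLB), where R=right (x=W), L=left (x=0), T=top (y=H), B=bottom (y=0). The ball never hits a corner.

1. t=2 → B at (7,0); v=(1,1)
2. t=2 → R at (9,2); v=(-1,1)
3. t=6 → T at (3,8); v=(-1,-1)
4. t=3 → L at (0,5); v=(1,-1)
5. t=5 → B at (5,0); v=(1,1)
6. t=4 → R at (9,4); v=(-1,1)

Final position: (9,4)
Wall sequence: BRTLBR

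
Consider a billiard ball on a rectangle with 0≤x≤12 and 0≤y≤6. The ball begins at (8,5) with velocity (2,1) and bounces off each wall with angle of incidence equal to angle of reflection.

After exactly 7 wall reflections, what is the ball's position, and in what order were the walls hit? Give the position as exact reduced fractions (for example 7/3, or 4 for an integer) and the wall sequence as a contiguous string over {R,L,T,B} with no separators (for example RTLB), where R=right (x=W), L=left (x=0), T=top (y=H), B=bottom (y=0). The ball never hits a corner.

1. t=1 → T at (10,6); v=(2,-1)
2. t=1 → R at (12,5); v=(-2,-1)
3. t=5 → B at (2,0); v=(-2,1)
4. t=1 → L at (0,1); v=(2,1)
5. t=5 → T at (10,6); v=(2,-1)
6. t=1 → R at (12,5); v=(-2,-1)
7. t=5 → B at (2,0); v=(-2,1)

Final position: (2,0)
Wall sequence: TRBLTRB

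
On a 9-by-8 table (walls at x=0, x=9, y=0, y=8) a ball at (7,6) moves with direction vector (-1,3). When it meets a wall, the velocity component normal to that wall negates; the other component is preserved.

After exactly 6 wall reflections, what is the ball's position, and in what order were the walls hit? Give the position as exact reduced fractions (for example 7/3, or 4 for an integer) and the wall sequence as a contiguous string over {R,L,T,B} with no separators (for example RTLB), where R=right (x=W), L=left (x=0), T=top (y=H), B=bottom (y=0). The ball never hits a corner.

Final position: (13/3,8)
Wall sequence: TBTLBT

1. t=2/3 → T at (19/3,8); v=(-1,-3)
2. t=8/3 → B at (11/3,0); v=(-1,3)
3. t=8/3 → T at (1,8); v=(-1,-3)
4. t=1 → L at (0,5); v=(1,-3)
5. t=5/3 → B at (5/3,0); v=(1,3)
6. t=8/3 → T at (13/3,8); v=(1,-3)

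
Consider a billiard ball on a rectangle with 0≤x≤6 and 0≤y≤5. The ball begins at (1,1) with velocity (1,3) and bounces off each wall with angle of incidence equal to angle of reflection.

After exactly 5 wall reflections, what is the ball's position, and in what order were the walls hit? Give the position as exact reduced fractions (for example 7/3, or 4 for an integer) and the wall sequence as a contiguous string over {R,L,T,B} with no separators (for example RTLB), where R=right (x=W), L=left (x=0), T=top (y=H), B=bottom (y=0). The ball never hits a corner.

Final position: (14/3,0)
Wall sequence: TBTRB

1. t=4/3 → T at (7/3,5); v=(1,-3)
2. t=5/3 → B at (4,0); v=(1,3)
3. t=5/3 → T at (17/3,5); v=(1,-3)
4. t=1/3 → R at (6,4); v=(-1,-3)
5. t=4/3 → B at (14/3,0); v=(-1,3)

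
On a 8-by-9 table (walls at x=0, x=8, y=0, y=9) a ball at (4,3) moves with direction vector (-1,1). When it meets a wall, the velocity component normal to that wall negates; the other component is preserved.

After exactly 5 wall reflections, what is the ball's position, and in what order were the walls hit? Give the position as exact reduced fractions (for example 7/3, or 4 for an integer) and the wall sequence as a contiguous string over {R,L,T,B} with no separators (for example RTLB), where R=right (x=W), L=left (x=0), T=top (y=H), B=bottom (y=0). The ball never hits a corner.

1. t=4 → L at (0,7); v=(1,1)
2. t=2 → T at (2,9); v=(1,-1)
3. t=6 → R at (8,3); v=(-1,-1)
4. t=3 → B at (5,0); v=(-1,1)
5. t=5 → L at (0,5); v=(1,1)

Final position: (0,5)
Wall sequence: LTRBL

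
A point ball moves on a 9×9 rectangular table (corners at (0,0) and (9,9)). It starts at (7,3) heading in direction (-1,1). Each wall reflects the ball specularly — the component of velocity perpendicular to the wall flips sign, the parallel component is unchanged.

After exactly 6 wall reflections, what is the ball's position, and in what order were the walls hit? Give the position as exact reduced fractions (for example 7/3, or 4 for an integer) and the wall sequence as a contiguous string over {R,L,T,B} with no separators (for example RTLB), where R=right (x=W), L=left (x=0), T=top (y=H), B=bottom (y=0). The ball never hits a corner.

1. t=6 → T at (1,9); v=(-1,-1)
2. t=1 → L at (0,8); v=(1,-1)
3. t=8 → B at (8,0); v=(1,1)
4. t=1 → R at (9,1); v=(-1,1)
5. t=8 → T at (1,9); v=(-1,-1)
6. t=1 → L at (0,8); v=(1,-1)

Final position: (0,8)
Wall sequence: TLBRTL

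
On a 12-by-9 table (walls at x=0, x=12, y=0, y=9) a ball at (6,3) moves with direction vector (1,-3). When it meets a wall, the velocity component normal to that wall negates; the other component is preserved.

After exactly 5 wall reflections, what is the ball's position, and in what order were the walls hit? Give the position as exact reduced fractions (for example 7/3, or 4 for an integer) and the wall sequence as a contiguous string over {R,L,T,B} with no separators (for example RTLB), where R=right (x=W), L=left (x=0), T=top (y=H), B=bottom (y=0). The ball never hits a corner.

Final position: (8,9)
Wall sequence: BTRBT

1. t=1 → B at (7,0); v=(1,3)
2. t=3 → T at (10,9); v=(1,-3)
3. t=2 → R at (12,3); v=(-1,-3)
4. t=1 → B at (11,0); v=(-1,3)
5. t=3 → T at (8,9); v=(-1,-3)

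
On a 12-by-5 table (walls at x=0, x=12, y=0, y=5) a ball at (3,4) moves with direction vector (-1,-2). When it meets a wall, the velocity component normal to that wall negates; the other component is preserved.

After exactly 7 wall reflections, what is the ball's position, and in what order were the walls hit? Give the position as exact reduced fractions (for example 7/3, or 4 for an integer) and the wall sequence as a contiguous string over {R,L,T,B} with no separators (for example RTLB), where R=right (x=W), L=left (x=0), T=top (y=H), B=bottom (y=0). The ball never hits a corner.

Final position: (23/2,5)
Wall sequence: BLTBTBT

1. t=2 → B at (1,0); v=(-1,2)
2. t=1 → L at (0,2); v=(1,2)
3. t=3/2 → T at (3/2,5); v=(1,-2)
4. t=5/2 → B at (4,0); v=(1,2)
5. t=5/2 → T at (13/2,5); v=(1,-2)
6. t=5/2 → B at (9,0); v=(1,2)
7. t=5/2 → T at (23/2,5); v=(1,-2)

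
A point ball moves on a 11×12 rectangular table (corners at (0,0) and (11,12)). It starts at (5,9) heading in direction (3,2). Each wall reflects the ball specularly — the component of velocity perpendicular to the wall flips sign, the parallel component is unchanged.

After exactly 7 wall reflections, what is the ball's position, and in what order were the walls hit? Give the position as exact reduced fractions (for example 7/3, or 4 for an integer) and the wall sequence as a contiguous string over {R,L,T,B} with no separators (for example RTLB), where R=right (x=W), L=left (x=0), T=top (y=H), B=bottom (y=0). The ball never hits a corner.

Final position: (3/2,12)
Wall sequence: TRLBRLT

1. t=3/2 → T at (19/2,12); v=(3,-2)
2. t=1/2 → R at (11,11); v=(-3,-2)
3. t=11/3 → L at (0,11/3); v=(3,-2)
4. t=11/6 → B at (11/2,0); v=(3,2)
5. t=11/6 → R at (11,11/3); v=(-3,2)
6. t=11/3 → L at (0,11); v=(3,2)
7. t=1/2 → T at (3/2,12); v=(3,-2)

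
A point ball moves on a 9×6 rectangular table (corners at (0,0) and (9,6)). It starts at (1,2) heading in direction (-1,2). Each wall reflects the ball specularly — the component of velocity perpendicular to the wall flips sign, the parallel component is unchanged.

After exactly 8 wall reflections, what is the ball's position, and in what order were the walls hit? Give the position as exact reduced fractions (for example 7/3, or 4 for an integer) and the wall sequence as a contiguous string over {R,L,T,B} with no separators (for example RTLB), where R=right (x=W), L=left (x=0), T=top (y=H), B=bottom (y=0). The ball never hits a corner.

Final position: (2,0)
Wall sequence: LTBTRBTB

1. t=1 → L at (0,4); v=(1,2)
2. t=1 → T at (1,6); v=(1,-2)
3. t=3 → B at (4,0); v=(1,2)
4. t=3 → T at (7,6); v=(1,-2)
5. t=2 → R at (9,2); v=(-1,-2)
6. t=1 → B at (8,0); v=(-1,2)
7. t=3 → T at (5,6); v=(-1,-2)
8. t=3 → B at (2,0); v=(-1,2)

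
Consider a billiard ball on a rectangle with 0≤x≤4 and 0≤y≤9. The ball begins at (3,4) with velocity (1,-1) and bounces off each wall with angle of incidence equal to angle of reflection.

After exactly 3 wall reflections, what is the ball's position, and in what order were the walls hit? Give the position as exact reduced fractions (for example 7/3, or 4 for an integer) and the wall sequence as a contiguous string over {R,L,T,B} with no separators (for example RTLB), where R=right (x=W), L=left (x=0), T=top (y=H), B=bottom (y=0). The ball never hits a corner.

1. t=1 → R at (4,3); v=(-1,-1)
2. t=3 → B at (1,0); v=(-1,1)
3. t=1 → L at (0,1); v=(1,1)

Final position: (0,1)
Wall sequence: RBL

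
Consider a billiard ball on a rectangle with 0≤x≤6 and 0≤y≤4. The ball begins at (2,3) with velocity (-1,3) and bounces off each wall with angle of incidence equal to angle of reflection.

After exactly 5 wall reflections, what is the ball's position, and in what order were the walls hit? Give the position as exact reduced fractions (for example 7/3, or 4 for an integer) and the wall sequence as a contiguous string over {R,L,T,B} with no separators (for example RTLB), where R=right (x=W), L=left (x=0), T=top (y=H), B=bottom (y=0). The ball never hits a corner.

Final position: (7/3,0)
Wall sequence: TBLTB

1. t=1/3 → T at (5/3,4); v=(-1,-3)
2. t=4/3 → B at (1/3,0); v=(-1,3)
3. t=1/3 → L at (0,1); v=(1,3)
4. t=1 → T at (1,4); v=(1,-3)
5. t=4/3 → B at (7/3,0); v=(1,3)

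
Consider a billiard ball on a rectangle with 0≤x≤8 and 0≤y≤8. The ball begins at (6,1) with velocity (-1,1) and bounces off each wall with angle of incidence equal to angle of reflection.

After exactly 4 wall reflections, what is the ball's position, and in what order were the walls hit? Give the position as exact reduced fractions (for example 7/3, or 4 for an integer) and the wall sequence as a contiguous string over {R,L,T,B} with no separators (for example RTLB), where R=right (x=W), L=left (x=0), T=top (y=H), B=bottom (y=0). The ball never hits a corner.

1. t=6 → L at (0,7); v=(1,1)
2. t=1 → T at (1,8); v=(1,-1)
3. t=7 → R at (8,1); v=(-1,-1)
4. t=1 → B at (7,0); v=(-1,1)

Final position: (7,0)
Wall sequence: LTRB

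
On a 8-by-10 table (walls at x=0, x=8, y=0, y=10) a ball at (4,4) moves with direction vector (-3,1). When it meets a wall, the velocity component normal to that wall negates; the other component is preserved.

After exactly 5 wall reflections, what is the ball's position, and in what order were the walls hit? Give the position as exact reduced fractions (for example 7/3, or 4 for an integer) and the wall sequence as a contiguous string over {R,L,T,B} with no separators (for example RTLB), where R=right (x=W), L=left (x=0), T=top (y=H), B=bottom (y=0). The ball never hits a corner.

Final position: (8,20/3)
Wall sequence: LRTLR

1. t=4/3 → L at (0,16/3); v=(3,1)
2. t=8/3 → R at (8,8); v=(-3,1)
3. t=2 → T at (2,10); v=(-3,-1)
4. t=2/3 → L at (0,28/3); v=(3,-1)
5. t=8/3 → R at (8,20/3); v=(-3,-1)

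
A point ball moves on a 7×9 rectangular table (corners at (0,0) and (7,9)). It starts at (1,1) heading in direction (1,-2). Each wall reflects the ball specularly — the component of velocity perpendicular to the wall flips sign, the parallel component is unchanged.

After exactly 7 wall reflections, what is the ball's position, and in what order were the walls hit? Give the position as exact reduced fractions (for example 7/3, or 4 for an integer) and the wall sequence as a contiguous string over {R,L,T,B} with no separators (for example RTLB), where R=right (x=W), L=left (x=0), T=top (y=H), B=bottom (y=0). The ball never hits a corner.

Final position: (11/2,0)
Wall sequence: BTRBLTB

1. t=1/2 → B at (3/2,0); v=(1,2)
2. t=9/2 → T at (6,9); v=(1,-2)
3. t=1 → R at (7,7); v=(-1,-2)
4. t=7/2 → B at (7/2,0); v=(-1,2)
5. t=7/2 → L at (0,7); v=(1,2)
6. t=1 → T at (1,9); v=(1,-2)
7. t=9/2 → B at (11/2,0); v=(1,2)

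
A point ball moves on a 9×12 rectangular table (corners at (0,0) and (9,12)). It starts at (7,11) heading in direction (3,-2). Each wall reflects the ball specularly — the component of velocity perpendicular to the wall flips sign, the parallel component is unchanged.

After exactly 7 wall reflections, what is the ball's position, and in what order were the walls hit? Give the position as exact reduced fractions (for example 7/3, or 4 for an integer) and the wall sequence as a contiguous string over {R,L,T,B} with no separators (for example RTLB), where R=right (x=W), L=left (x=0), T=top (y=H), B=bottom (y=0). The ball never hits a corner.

Final position: (9,29/3)
Wall sequence: RLBRLTR

1. t=2/3 → R at (9,29/3); v=(-3,-2)
2. t=3 → L at (0,11/3); v=(3,-2)
3. t=11/6 → B at (11/2,0); v=(3,2)
4. t=7/6 → R at (9,7/3); v=(-3,2)
5. t=3 → L at (0,25/3); v=(3,2)
6. t=11/6 → T at (11/2,12); v=(3,-2)
7. t=7/6 → R at (9,29/3); v=(-3,-2)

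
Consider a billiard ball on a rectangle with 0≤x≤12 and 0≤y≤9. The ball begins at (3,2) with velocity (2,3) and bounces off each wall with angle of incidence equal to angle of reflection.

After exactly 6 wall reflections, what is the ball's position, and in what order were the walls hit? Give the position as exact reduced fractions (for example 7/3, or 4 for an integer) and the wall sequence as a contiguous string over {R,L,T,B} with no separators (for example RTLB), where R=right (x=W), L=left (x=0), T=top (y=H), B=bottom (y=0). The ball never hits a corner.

1. t=7/3 → T at (23/3,9); v=(2,-3)
2. t=13/6 → R at (12,5/2); v=(-2,-3)
3. t=5/6 → B at (31/3,0); v=(-2,3)
4. t=3 → T at (13/3,9); v=(-2,-3)
5. t=13/6 → L at (0,5/2); v=(2,-3)
6. t=5/6 → B at (5/3,0); v=(2,3)

Final position: (5/3,0)
Wall sequence: TRBTLB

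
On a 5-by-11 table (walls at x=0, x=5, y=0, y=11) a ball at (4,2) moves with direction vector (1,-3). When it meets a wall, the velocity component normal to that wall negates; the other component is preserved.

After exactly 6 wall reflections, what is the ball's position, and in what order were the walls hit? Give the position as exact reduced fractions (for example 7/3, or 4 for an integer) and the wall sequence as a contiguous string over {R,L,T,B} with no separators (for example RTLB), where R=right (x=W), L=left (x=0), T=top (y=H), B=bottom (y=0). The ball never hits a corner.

Final position: (5,9)
Wall sequence: BRTLBR

1. t=2/3 → B at (14/3,0); v=(1,3)
2. t=1/3 → R at (5,1); v=(-1,3)
3. t=10/3 → T at (5/3,11); v=(-1,-3)
4. t=5/3 → L at (0,6); v=(1,-3)
5. t=2 → B at (2,0); v=(1,3)
6. t=3 → R at (5,9); v=(-1,3)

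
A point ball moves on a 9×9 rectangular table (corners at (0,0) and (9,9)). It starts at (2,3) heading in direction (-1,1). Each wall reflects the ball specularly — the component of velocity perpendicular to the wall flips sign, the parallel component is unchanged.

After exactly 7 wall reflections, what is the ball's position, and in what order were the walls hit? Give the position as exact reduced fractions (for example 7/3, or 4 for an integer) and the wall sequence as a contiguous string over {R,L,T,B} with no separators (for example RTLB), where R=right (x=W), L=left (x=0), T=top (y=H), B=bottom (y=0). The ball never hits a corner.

Final position: (9,4)
Wall sequence: LTRBLTR

1. t=2 → L at (0,5); v=(1,1)
2. t=4 → T at (4,9); v=(1,-1)
3. t=5 → R at (9,4); v=(-1,-1)
4. t=4 → B at (5,0); v=(-1,1)
5. t=5 → L at (0,5); v=(1,1)
6. t=4 → T at (4,9); v=(1,-1)
7. t=5 → R at (9,4); v=(-1,-1)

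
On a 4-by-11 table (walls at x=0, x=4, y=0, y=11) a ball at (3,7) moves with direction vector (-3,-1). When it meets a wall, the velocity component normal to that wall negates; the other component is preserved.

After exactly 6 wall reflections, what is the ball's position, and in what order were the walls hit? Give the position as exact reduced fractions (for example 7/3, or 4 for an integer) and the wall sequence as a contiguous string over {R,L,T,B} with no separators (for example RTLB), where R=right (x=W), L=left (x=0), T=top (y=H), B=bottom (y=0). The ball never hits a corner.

1. t=1 → L at (0,6); v=(3,-1)
2. t=4/3 → R at (4,14/3); v=(-3,-1)
3. t=4/3 → L at (0,10/3); v=(3,-1)
4. t=4/3 → R at (4,2); v=(-3,-1)
5. t=4/3 → L at (0,2/3); v=(3,-1)
6. t=2/3 → B at (2,0); v=(3,1)

Final position: (2,0)
Wall sequence: LRLRLB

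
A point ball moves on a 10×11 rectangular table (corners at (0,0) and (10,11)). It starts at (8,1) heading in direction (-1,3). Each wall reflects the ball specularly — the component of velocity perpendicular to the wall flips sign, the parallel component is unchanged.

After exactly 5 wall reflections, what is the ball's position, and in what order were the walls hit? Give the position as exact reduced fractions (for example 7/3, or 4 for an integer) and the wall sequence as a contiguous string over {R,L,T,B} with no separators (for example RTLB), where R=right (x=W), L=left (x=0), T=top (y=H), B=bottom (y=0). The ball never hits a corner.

1. t=10/3 → T at (14/3,11); v=(-1,-3)
2. t=11/3 → B at (1,0); v=(-1,3)
3. t=1 → L at (0,3); v=(1,3)
4. t=8/3 → T at (8/3,11); v=(1,-3)
5. t=11/3 → B at (19/3,0); v=(1,3)

Final position: (19/3,0)
Wall sequence: TBLTB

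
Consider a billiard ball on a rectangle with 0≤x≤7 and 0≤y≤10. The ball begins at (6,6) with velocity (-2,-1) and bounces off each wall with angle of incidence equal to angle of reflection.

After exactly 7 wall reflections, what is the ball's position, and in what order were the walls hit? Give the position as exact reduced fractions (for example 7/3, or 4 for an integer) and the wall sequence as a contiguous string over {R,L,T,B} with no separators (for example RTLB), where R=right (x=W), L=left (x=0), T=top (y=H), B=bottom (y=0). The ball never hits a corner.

1. t=3 → L at (0,3); v=(2,-1)
2. t=3 → B at (6,0); v=(2,1)
3. t=1/2 → R at (7,1/2); v=(-2,1)
4. t=7/2 → L at (0,4); v=(2,1)
5. t=7/2 → R at (7,15/2); v=(-2,1)
6. t=5/2 → T at (2,10); v=(-2,-1)
7. t=1 → L at (0,9); v=(2,-1)

Final position: (0,9)
Wall sequence: LBRLRTL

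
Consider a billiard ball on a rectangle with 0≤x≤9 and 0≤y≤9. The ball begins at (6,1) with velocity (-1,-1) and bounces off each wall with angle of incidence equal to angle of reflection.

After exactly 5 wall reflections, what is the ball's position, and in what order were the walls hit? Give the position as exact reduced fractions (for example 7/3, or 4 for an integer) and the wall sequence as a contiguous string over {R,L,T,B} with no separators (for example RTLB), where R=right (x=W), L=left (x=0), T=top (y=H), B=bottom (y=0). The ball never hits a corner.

1. t=1 → B at (5,0); v=(-1,1)
2. t=5 → L at (0,5); v=(1,1)
3. t=4 → T at (4,9); v=(1,-1)
4. t=5 → R at (9,4); v=(-1,-1)
5. t=4 → B at (5,0); v=(-1,1)

Final position: (5,0)
Wall sequence: BLTRB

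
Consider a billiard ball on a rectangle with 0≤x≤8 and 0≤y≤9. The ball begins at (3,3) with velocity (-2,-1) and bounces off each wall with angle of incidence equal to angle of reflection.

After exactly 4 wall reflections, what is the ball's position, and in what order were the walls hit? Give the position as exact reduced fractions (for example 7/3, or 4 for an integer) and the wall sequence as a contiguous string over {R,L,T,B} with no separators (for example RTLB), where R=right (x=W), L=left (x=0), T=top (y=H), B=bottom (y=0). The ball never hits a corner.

1. t=3/2 → L at (0,3/2); v=(2,-1)
2. t=3/2 → B at (3,0); v=(2,1)
3. t=5/2 → R at (8,5/2); v=(-2,1)
4. t=4 → L at (0,13/2); v=(2,1)

Final position: (0,13/2)
Wall sequence: LBRL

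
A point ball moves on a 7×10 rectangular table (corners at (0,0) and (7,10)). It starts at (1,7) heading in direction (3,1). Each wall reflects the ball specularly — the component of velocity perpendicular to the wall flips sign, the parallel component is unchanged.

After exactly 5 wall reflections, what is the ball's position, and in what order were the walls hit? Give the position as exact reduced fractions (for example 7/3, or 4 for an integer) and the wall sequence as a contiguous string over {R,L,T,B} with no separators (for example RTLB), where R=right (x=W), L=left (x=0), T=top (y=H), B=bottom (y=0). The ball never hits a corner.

Final position: (0,4)
Wall sequence: RTLRL

1. t=2 → R at (7,9); v=(-3,1)
2. t=1 → T at (4,10); v=(-3,-1)
3. t=4/3 → L at (0,26/3); v=(3,-1)
4. t=7/3 → R at (7,19/3); v=(-3,-1)
5. t=7/3 → L at (0,4); v=(3,-1)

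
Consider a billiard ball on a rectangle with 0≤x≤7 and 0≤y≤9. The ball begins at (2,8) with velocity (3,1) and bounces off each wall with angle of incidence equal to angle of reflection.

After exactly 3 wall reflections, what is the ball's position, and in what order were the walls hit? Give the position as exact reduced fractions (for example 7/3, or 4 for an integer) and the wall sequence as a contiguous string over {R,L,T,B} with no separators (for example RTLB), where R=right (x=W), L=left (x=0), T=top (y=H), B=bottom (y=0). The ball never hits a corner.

Final position: (0,6)
Wall sequence: TRL

1. t=1 → T at (5,9); v=(3,-1)
2. t=2/3 → R at (7,25/3); v=(-3,-1)
3. t=7/3 → L at (0,6); v=(3,-1)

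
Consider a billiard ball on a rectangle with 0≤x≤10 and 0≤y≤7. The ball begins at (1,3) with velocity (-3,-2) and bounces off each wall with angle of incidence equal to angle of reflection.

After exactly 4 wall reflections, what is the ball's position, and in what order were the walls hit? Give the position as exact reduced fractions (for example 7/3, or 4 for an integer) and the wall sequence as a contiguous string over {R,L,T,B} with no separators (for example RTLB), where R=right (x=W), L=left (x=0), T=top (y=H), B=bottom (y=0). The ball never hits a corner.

1. t=1/3 → L at (0,7/3); v=(3,-2)
2. t=7/6 → B at (7/2,0); v=(3,2)
3. t=13/6 → R at (10,13/3); v=(-3,2)
4. t=4/3 → T at (6,7); v=(-3,-2)

Final position: (6,7)
Wall sequence: LBRT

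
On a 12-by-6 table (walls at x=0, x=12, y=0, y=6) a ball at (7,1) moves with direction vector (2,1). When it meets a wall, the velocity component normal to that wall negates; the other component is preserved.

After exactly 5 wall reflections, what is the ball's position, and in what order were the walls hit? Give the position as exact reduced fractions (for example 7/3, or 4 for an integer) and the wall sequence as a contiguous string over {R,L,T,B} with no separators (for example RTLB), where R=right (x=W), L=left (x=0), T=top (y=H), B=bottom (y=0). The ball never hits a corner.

Final position: (12,7/2)
Wall sequence: RTLBR

1. t=5/2 → R at (12,7/2); v=(-2,1)
2. t=5/2 → T at (7,6); v=(-2,-1)
3. t=7/2 → L at (0,5/2); v=(2,-1)
4. t=5/2 → B at (5,0); v=(2,1)
5. t=7/2 → R at (12,7/2); v=(-2,1)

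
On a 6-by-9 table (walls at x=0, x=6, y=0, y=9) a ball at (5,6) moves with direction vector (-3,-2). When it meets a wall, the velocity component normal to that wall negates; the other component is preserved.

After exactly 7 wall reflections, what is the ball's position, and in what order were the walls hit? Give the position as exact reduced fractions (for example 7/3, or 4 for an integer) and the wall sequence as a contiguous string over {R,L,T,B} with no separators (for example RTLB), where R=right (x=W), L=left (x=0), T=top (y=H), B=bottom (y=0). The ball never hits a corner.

1. t=5/3 → L at (0,8/3); v=(3,-2)
2. t=4/3 → B at (4,0); v=(3,2)
3. t=2/3 → R at (6,4/3); v=(-3,2)
4. t=2 → L at (0,16/3); v=(3,2)
5. t=11/6 → T at (11/2,9); v=(3,-2)
6. t=1/6 → R at (6,26/3); v=(-3,-2)
7. t=2 → L at (0,14/3); v=(3,-2)

Final position: (0,14/3)
Wall sequence: LBRLTRL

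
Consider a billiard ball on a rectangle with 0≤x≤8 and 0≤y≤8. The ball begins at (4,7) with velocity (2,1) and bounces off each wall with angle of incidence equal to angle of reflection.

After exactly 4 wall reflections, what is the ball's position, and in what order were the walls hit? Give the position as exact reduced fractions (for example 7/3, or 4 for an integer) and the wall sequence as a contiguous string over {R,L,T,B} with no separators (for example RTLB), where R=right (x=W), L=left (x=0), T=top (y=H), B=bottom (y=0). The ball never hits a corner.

1. t=1 → T at (6,8); v=(2,-1)
2. t=1 → R at (8,7); v=(-2,-1)
3. t=4 → L at (0,3); v=(2,-1)
4. t=3 → B at (6,0); v=(2,1)

Final position: (6,0)
Wall sequence: TRLB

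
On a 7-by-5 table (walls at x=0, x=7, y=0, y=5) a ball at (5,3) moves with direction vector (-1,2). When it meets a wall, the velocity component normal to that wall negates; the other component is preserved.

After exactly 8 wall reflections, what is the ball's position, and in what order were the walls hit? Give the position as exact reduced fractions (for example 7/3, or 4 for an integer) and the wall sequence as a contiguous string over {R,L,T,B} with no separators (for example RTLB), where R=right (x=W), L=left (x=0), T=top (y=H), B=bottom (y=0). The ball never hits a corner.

1. t=1 → T at (4,5); v=(-1,-2)
2. t=5/2 → B at (3/2,0); v=(-1,2)
3. t=3/2 → L at (0,3); v=(1,2)
4. t=1 → T at (1,5); v=(1,-2)
5. t=5/2 → B at (7/2,0); v=(1,2)
6. t=5/2 → T at (6,5); v=(1,-2)
7. t=1 → R at (7,3); v=(-1,-2)
8. t=3/2 → B at (11/2,0); v=(-1,2)

Final position: (11/2,0)
Wall sequence: TBLTBTRB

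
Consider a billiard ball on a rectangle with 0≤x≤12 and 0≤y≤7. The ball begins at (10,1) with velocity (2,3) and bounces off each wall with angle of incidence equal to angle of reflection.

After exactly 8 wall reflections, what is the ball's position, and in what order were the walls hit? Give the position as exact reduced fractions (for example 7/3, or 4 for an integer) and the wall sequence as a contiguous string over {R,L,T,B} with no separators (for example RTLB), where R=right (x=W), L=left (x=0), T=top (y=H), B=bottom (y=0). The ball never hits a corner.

Final position: (12,2)
Wall sequence: RTBTLBTR

1. t=1 → R at (12,4); v=(-2,3)
2. t=1 → T at (10,7); v=(-2,-3)
3. t=7/3 → B at (16/3,0); v=(-2,3)
4. t=7/3 → T at (2/3,7); v=(-2,-3)
5. t=1/3 → L at (0,6); v=(2,-3)
6. t=2 → B at (4,0); v=(2,3)
7. t=7/3 → T at (26/3,7); v=(2,-3)
8. t=5/3 → R at (12,2); v=(-2,-3)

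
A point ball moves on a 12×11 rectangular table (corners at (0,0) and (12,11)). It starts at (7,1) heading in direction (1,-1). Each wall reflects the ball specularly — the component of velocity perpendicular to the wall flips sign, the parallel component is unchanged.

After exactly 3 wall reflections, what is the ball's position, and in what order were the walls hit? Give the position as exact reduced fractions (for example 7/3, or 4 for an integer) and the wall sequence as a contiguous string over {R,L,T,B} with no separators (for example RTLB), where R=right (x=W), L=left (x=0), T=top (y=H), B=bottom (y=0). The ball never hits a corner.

1. t=1 → B at (8,0); v=(1,1)
2. t=4 → R at (12,4); v=(-1,1)
3. t=7 → T at (5,11); v=(-1,-1)

Final position: (5,11)
Wall sequence: BRT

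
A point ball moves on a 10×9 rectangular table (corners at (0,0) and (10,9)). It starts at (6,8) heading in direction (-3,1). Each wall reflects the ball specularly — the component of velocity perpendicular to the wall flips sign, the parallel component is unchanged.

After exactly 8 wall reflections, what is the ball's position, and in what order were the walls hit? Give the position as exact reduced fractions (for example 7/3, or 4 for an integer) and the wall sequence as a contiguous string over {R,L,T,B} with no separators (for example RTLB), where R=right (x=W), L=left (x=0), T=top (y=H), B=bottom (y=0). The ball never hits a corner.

1. t=1 → T at (3,9); v=(-3,-1)
2. t=1 → L at (0,8); v=(3,-1)
3. t=10/3 → R at (10,14/3); v=(-3,-1)
4. t=10/3 → L at (0,4/3); v=(3,-1)
5. t=4/3 → B at (4,0); v=(3,1)
6. t=2 → R at (10,2); v=(-3,1)
7. t=10/3 → L at (0,16/3); v=(3,1)
8. t=10/3 → R at (10,26/3); v=(-3,1)

Final position: (10,26/3)
Wall sequence: TLRLBRLR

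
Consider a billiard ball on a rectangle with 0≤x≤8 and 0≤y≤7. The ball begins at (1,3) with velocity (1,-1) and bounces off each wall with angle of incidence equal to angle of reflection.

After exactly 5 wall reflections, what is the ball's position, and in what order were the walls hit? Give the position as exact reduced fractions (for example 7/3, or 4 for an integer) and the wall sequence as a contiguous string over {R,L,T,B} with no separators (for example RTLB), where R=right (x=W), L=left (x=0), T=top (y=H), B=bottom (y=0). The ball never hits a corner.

1. t=3 → B at (4,0); v=(1,1)
2. t=4 → R at (8,4); v=(-1,1)
3. t=3 → T at (5,7); v=(-1,-1)
4. t=5 → L at (0,2); v=(1,-1)
5. t=2 → B at (2,0); v=(1,1)

Final position: (2,0)
Wall sequence: BRTLB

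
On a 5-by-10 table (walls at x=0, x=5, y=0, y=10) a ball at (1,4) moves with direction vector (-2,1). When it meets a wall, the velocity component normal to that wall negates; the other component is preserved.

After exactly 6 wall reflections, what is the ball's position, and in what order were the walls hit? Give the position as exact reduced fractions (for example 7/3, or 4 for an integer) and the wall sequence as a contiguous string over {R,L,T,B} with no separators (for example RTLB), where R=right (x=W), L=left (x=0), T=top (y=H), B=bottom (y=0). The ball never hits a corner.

Final position: (0,11/2)
Wall sequence: LRLTRL

1. t=1/2 → L at (0,9/2); v=(2,1)
2. t=5/2 → R at (5,7); v=(-2,1)
3. t=5/2 → L at (0,19/2); v=(2,1)
4. t=1/2 → T at (1,10); v=(2,-1)
5. t=2 → R at (5,8); v=(-2,-1)
6. t=5/2 → L at (0,11/2); v=(2,-1)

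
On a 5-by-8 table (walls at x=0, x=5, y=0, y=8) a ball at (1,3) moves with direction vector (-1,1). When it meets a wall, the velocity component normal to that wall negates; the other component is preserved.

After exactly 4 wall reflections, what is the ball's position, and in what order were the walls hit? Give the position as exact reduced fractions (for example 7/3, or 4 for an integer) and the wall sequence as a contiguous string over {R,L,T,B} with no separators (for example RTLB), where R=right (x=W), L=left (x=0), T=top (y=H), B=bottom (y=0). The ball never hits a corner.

1. t=1 → L at (0,4); v=(1,1)
2. t=4 → T at (4,8); v=(1,-1)
3. t=1 → R at (5,7); v=(-1,-1)
4. t=5 → L at (0,2); v=(1,-1)

Final position: (0,2)
Wall sequence: LTRL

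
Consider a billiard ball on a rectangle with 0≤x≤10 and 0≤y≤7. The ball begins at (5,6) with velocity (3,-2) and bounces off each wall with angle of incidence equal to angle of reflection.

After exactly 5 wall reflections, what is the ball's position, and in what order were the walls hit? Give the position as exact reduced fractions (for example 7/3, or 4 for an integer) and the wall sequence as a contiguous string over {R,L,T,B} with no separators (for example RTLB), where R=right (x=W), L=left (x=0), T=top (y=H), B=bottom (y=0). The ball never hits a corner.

Final position: (10,10/3)
Wall sequence: RBLTR

1. t=5/3 → R at (10,8/3); v=(-3,-2)
2. t=4/3 → B at (6,0); v=(-3,2)
3. t=2 → L at (0,4); v=(3,2)
4. t=3/2 → T at (9/2,7); v=(3,-2)
5. t=11/6 → R at (10,10/3); v=(-3,-2)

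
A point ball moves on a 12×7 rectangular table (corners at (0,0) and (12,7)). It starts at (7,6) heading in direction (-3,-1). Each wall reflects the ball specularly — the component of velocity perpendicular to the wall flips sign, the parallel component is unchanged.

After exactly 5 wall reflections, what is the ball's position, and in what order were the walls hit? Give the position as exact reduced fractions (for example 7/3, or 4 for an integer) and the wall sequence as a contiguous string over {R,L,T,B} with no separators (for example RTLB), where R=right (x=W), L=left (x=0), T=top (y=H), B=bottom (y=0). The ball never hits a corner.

Final position: (8,7)
Wall sequence: LBRLT

1. t=7/3 → L at (0,11/3); v=(3,-1)
2. t=11/3 → B at (11,0); v=(3,1)
3. t=1/3 → R at (12,1/3); v=(-3,1)
4. t=4 → L at (0,13/3); v=(3,1)
5. t=8/3 → T at (8,7); v=(3,-1)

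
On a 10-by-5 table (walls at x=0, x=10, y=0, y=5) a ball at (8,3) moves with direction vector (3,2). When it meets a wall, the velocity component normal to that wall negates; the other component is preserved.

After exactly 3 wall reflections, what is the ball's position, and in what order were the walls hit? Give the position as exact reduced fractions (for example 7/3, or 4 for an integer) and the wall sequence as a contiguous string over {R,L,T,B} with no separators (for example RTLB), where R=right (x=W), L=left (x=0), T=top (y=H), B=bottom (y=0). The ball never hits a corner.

1. t=2/3 → R at (10,13/3); v=(-3,2)
2. t=1/3 → T at (9,5); v=(-3,-2)
3. t=5/2 → B at (3/2,0); v=(-3,2)

Final position: (3/2,0)
Wall sequence: RTB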